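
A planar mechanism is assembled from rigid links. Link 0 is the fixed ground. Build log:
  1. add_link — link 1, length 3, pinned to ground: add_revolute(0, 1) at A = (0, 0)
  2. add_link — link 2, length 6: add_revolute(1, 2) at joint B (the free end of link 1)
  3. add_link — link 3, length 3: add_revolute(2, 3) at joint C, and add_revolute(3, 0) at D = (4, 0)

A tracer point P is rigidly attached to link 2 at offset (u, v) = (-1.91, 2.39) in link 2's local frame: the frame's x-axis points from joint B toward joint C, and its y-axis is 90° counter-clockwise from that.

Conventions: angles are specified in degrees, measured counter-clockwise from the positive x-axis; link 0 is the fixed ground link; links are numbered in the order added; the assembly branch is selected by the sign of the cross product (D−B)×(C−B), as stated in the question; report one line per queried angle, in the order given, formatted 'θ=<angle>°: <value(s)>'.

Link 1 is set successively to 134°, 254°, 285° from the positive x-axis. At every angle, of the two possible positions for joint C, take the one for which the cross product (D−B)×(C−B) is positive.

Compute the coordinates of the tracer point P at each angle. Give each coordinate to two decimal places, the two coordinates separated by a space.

A=(0,0), D=(4.00,0)
θ=134°: B = A + 3.00·(cos134°, sin134°) = (-2.0840, 2.1580)
θ=134°: |BD| = 6.4554
θ=134°: circle(B,6.00) ∩ circle(D,3.00): a=5.3190, h=2.7764
θ=134°:   candidates: C₊=(3.8571,2.9966) cross=17.923; C₋=(2.0008,-2.2368) cross=-17.923
θ=134°:   branch + wants cross > 0 → take C=(3.8571,2.9966) (cross=17.923)
θ=134°: ex = (C−B)/|BC| = (0.9902,0.1398); ey = (-0.1398,0.9902)
θ=134°: P = B + -1.91·ex + 2.39·ey = (-4.3093,4.2576)
θ=254°: B = A + 3.00·(cos254°, sin254°) = (-0.8269, -2.8838)
θ=254°: |BD| = 5.6227
θ=254°: circle(B,6.00) ∩ circle(D,3.00): a=5.2123, h=2.9718
θ=254°:   candidates: C₊=(2.1235,2.3407) cross=16.710; C₋=(5.1718,-2.7617) cross=-16.710
θ=254°:   branch + wants cross > 0 → take C=(2.1235,2.3407) (cross=16.710)
θ=254°: ex = (C−B)/|BC| = (0.4917,0.8707); ey = (-0.8707,0.4917)
θ=254°: P = B + -1.91·ex + 2.39·ey = (-3.8472,-3.3717)
θ=285°: B = A + 3.00·(cos285°, sin285°) = (0.7765, -2.8978)
θ=285°: |BD| = 4.3346
θ=285°: circle(B,6.00) ∩ circle(D,3.00): a=5.2818, h=2.8465
θ=285°:   candidates: C₊=(2.8015,2.7502) cross=12.338; C₋=(6.6074,-1.4837) cross=-12.338
θ=285°:   branch + wants cross > 0 → take C=(2.8015,2.7502) (cross=12.338)
θ=285°: ex = (C−B)/|BC| = (0.3375,0.9413); ey = (-0.9413,0.3375)
θ=285°: P = B + -1.91·ex + 2.39·ey = (-2.1179,-3.8891)

θ=134°: -4.31 4.26
θ=254°: -3.85 -3.37
θ=285°: -2.12 -3.89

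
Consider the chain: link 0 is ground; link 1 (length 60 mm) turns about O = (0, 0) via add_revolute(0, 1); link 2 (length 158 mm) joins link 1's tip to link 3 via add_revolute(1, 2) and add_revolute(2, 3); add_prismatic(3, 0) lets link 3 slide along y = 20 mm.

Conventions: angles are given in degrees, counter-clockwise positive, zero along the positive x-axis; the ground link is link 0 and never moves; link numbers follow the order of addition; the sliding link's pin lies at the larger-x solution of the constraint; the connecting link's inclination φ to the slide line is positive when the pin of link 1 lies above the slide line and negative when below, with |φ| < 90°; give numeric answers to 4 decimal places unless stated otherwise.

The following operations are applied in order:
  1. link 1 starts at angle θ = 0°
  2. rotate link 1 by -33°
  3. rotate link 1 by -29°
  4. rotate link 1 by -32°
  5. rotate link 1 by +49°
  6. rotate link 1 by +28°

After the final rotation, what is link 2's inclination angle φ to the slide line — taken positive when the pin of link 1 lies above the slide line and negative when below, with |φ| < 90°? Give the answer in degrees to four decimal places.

geometry: r = 60 mm, L = 158 mm, e = 20 mm; θ starts at 0°
rotate link 1 by -33°: θ ← 0° -33° = -33°
rotate link 1 by -29°: θ ← -33° -29° = -62°
rotate link 1 by -32°: θ ← -62° -32° = -94°
rotate link 1 by +49°: θ ← -94° +49° = -45°
rotate link 1 by +28°: θ ← -45° +28° = -17°
h = r sin θ − e = -17.542302 − 20 = -37.542302
sin φ = h / L = -37.542302 / 158 = -0.23760951
φ = arcsin(-0.23760951) = -13.745494°

-13.7455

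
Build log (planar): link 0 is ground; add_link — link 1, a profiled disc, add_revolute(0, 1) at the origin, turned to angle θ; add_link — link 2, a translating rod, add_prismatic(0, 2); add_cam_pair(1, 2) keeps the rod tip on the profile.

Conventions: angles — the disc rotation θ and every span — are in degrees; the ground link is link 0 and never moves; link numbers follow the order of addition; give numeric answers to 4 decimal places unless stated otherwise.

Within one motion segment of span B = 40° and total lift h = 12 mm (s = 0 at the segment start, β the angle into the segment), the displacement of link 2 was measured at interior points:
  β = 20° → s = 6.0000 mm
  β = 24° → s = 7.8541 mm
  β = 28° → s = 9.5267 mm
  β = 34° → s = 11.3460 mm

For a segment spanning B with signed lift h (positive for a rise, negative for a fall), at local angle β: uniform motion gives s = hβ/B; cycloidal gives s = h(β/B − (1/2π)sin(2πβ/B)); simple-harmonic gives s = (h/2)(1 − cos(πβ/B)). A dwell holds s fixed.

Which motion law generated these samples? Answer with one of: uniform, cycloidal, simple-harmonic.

candidates at β/B = r: uniform s = h·r (linear in β); cycloidal s = h·(r − sin(2πr)/(2π)); simple-harmonic s = (h/2)(1 − cos(πr))
β=20°: printed 6.0000 | uniform 6.0000, cycloidal 6.0000, simple-harmonic 6.0000
β=24°: printed 7.8541 | uniform 7.2000, cycloidal 8.3226, simple-harmonic 7.8541
β=28°: printed 9.5267 | uniform 8.4000, cycloidal 10.2164, simple-harmonic 9.5267
β=34°: printed 11.3460 | uniform 10.2000, cycloidal 11.7451, simple-harmonic 11.3460
only one law matches every sample → simple-harmonic

simple-harmonic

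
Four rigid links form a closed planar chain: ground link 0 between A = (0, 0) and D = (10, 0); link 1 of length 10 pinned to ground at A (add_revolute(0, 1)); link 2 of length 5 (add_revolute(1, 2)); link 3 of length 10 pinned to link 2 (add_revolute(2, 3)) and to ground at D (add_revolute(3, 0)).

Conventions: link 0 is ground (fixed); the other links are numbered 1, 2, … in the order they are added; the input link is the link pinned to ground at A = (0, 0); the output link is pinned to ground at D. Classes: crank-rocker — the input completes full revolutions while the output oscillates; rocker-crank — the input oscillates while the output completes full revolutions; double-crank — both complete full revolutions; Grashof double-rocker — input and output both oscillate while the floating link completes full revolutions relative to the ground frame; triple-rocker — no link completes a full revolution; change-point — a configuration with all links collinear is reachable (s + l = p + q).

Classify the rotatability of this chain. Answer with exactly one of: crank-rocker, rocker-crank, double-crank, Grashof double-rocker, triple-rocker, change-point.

lengths: ground=10, input=10, coupler=5, output=10
sorted: s=5 (shortest), l=10 (longest), p+q=20
s + l = 15 vs p + q = 20
s + l < p + q (Grashof) with shortest = coupler link → Grashof double-rocker

Grashof double-rocker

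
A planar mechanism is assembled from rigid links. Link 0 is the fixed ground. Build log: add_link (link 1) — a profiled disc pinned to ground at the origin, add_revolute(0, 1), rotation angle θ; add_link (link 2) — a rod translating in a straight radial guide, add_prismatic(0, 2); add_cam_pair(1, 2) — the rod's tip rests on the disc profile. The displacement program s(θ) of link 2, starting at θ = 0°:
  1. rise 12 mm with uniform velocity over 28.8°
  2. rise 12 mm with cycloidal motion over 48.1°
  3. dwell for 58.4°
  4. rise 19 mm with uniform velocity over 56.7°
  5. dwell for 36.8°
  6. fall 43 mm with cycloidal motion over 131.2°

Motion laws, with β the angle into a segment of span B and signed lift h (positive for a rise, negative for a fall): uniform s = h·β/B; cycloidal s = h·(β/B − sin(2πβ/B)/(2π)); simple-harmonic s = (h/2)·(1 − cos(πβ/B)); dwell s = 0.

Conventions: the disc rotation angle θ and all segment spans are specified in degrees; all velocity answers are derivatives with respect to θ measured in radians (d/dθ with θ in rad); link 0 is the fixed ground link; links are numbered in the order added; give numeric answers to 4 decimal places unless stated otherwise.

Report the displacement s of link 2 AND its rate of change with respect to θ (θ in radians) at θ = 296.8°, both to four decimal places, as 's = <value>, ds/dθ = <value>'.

seg 1 [0°–28.8°] uniform, h=12: full span → s += 12 → s = 12.0000
seg 2 [28.8°–76.9°] cycloidal, h=12: full span → s += 12 → s = 24.0000
seg 3 [76.9°–135.3°] dwell: s stays 24.0000
seg 4 [135.3°–192°] uniform, h=19: full span → s += 19 → s = 43.0000
seg 5 [192°–228.8°] dwell: s stays 43.0000
seg 6 [228.8°–360°] cycloidal, h=-43: θ=296.8° here. β=68, B=131.2. -43·(0.5183 − sin(2π·0.5183)/(2π)) = -23.0714 → s = 19.9286
velocity in seg [228.8°–360°] (cycloidal), θ in radians: β = 68° = 1.1868 rad, B = 131.2° = 2.2899 rad; ds/dθ = (h/B)(1 − cos(2πβ/B)) = ((-43)/2.2899)(1 − cos(2π·0.5183)) = -37.432787 mm/rad

s = 19.9286, ds/dθ = -37.4328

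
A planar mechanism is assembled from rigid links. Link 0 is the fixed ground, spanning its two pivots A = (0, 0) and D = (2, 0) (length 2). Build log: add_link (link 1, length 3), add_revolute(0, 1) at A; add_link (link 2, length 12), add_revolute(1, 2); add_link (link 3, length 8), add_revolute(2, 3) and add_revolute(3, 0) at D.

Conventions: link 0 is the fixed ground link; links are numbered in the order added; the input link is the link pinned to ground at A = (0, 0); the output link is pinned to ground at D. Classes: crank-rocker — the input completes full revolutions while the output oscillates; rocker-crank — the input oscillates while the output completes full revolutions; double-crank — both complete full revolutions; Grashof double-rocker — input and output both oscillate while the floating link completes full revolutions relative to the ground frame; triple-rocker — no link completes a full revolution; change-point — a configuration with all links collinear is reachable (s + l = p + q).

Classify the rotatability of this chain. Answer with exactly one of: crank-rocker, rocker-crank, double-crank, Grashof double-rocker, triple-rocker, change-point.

lengths: ground=2, input=3, coupler=12, output=8
sorted: s=2 (shortest), l=12 (longest), p+q=11
s + l = 14 vs p + q = 11
s + l > p + q → non-Grashof → no link fully rotates → triple-rocker

triple-rocker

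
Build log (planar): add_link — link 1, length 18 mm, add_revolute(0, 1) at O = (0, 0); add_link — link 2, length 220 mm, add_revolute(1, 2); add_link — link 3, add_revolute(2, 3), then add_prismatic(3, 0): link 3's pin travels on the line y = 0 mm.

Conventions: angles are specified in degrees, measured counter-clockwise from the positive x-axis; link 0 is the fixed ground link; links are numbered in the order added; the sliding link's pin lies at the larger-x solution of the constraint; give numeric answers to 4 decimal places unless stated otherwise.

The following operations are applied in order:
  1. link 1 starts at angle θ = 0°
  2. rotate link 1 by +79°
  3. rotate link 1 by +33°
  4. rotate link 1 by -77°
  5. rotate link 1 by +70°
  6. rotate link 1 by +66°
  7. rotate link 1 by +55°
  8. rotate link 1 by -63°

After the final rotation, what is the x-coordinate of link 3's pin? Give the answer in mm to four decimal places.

geometry: r = 18 mm, L = 220 mm, e = 0 mm; θ starts at 0°
rotate link 1 by +79°: θ ← 0° +79° = 79°
rotate link 1 by +33°: θ ← 79° +33° = 112°
rotate link 1 by -77°: θ ← 112° -77° = 35°
rotate link 1 by +70°: θ ← 35° +70° = 105°
rotate link 1 by +66°: θ ← 105° +66° = 171°
rotate link 1 by +55°: θ ← 171° +55° = 226°
rotate link 1 by -63°: θ ← 226° -63° = 163°
crank pin P = (r cos θ, r sin θ) = (-17.213486, 5.262691)
h = r sin θ − e = 5.262691 − 0 = 5.262691
x = r cos θ + √(L² − h²) = -17.213486 + 219.937046 = 202.723560

202.7236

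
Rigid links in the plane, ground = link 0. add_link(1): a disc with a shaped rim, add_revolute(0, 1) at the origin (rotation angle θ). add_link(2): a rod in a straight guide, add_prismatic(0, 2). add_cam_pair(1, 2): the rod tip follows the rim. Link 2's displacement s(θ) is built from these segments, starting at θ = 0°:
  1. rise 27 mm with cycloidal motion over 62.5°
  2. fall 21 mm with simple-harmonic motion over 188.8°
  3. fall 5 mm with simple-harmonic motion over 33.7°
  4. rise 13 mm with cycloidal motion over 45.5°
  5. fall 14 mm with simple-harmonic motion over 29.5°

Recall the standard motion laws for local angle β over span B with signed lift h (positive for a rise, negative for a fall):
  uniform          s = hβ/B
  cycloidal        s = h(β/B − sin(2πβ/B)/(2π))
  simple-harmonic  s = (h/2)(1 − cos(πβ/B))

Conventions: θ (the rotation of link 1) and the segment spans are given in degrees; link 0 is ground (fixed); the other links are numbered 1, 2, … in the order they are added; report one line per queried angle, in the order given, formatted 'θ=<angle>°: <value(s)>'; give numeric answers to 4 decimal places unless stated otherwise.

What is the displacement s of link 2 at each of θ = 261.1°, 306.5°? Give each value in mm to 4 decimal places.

segment 1 (0° to 62.5°, cycloidal, h = 27) is passed completely: s = 0.0000 + (27) = 27.0000
segment 2 (62.5° to 251.3°, simple-harmonic, h = -21) is passed completely: s = 27.0000 + (-21) = 6.0000
θ = 261.1° falls in segment 3 (251.3° to 285°, simple-harmonic, h = -5): β = 261.1 − 251.3 = 9.8°, B = 33.7°; Δs = -5/2·(1 − cos(π·0.2908)) = -0.9727; s = 6.0000 − 0.9727 = 5.0273
segment 3 (251.3° to 285°, simple-harmonic, h = -5) is passed completely: s = 6.0000 + (-5) = 1.0000
θ = 306.5° falls in segment 4 (285° to 330.5°, cycloidal, h = 13): β = 306.5 − 285 = 21.5°, B = 45.5°; Δs = 13·(0.4725 − sin(2π·0.4725)/(2π)) = 5.7875; s = 1.0000 + 5.7875 = 6.7875

θ=261.1°: 5.0273
θ=306.5°: 6.7875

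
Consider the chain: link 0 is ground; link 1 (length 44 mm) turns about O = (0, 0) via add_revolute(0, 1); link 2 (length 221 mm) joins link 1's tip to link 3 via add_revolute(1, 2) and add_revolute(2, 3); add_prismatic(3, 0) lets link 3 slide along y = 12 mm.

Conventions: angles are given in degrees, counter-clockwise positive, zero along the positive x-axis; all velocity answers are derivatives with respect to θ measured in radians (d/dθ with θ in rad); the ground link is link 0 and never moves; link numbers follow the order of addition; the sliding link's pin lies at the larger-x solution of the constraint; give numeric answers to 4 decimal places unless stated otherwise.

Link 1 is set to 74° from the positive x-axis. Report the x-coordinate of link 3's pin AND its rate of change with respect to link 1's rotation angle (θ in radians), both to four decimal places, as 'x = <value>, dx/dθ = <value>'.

geometry: r = 44 mm, L = 221 mm, e = 12 mm
crank pin P = (r cos θ, r sin θ) = (12.128044, 42.295515)
h = r sin θ − e = 42.295515 − 12 = 30.295515
x = r cos θ + √(L² − h²) = 12.128044 + 218.913640 = 231.041684
dx/dθ = −r sin θ − h·r cos θ/√(L² − h²) (θ in radians; h = 30.295515) = -43.973918

x = 231.0417, dx/dθ = -43.9739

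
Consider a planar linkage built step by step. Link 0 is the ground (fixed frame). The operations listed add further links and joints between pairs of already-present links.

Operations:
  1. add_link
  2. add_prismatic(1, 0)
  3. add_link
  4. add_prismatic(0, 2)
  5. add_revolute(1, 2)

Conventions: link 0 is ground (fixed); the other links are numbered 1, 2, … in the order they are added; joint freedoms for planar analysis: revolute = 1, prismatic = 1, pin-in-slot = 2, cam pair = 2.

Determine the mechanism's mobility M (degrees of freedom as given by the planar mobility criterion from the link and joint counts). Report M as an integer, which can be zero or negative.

link 0 = ground. State L|J1|J2 = 1|0|0
+link1  2|0|0
P(1,0) f=1→J1  2|1|0
+link2  3|1|0
P(0,2) f=1→J1  3|2|0
R(1,2) f=1→J1  3|3|0
M = 3(3−1)−2·3−0 = 6−6−0 = 0

M = 0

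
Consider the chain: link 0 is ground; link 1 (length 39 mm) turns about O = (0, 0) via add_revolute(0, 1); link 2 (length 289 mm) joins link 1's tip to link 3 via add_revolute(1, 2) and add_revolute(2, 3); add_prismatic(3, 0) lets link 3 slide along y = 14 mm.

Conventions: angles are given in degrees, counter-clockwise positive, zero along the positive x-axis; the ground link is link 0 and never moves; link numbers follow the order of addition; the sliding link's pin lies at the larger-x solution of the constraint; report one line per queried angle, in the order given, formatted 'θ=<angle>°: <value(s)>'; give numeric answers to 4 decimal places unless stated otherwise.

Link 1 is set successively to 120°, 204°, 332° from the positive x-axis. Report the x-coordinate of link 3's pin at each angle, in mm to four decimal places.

geometry: r = 39 mm, L = 289 mm, e = 14 mm
θ=120°: crank pin P = (r cos θ, r sin θ) = (-19.500000, 33.774991)
θ=120°: h = r sin θ − e = 33.774991 − 14 = 19.774991
θ=120°: x = r cos θ + √(L² − h²) = -19.500000 + 288.322649 = 268.822649
θ=204°: crank pin P = (r cos θ, r sin θ) = (-35.628273, -15.862729)
θ=204°: h = r sin θ − e = -15.862729 − 14 = -29.862729
θ=204°: x = r cos θ + √(L² − h²) = -35.628273 + 287.452983 = 251.824710
θ=332°: crank pin P = (r cos θ, r sin θ) = (34.434956, -18.309391)
θ=332°: h = r sin θ − e = -18.309391 − 14 = -32.309391
θ=332°: x = r cos θ + √(L² − h²) = 34.434956 + 287.188271 = 321.623228

θ=120°: 268.8226
θ=204°: 251.8247
θ=332°: 321.6232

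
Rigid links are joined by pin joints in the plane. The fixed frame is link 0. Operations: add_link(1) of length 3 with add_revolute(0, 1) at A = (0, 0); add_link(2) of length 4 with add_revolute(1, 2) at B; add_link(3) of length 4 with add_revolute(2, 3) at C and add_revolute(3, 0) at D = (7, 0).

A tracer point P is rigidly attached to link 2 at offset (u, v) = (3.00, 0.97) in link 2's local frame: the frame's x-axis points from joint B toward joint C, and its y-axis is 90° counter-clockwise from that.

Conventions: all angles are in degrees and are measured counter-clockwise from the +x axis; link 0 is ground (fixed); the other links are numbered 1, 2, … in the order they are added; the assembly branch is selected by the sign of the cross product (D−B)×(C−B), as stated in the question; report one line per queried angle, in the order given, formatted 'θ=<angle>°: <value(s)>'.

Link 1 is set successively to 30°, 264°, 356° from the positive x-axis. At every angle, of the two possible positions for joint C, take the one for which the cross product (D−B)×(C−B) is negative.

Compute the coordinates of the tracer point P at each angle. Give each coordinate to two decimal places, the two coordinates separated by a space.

A=(0,0), D=(7.00,0)
θ=30°: B = A + 3.00·(cos30°, sin30°) = (2.5981, 1.5000)
θ=30°: |BD| = 4.6505
θ=30°: circle(B,4.00) ∩ circle(D,4.00): a=2.3252, h=3.2547
θ=30°:   candidates: C₊=(5.8488,3.8308) cross=15.136; C₋=(3.7492,-2.3308) cross=-15.136
θ=30°:   branch - wants cross < 0 → take C=(3.7492,-2.3308) (cross=-15.136)
θ=30°: ex = (C−B)/|BC| = (0.2878,-0.9577); ey = (0.9577,0.2878)
θ=30°: P = B + 3.00·ex + 0.97·ey = (4.3904,-1.0939)
θ=264°: B = A + 3.00·(cos264°, sin264°) = (-0.3136, -2.9836)
θ=264°: |BD| = 7.8987
θ=264°: circle(B,4.00) ∩ circle(D,4.00): a=3.9494, h=0.6344
θ=264°:   candidates: C₊=(3.1036,-0.9044) cross=5.011; C₋=(3.5828,-2.0792) cross=-5.011
θ=264°:   branch - wants cross < 0 → take C=(3.5828,-2.0792) (cross=-5.011)
θ=264°: ex = (C−B)/|BC| = (0.9741,0.2261); ey = (-0.2261,0.9741)
θ=264°: P = B + 3.00·ex + 0.97·ey = (2.3894,-1.3604)
θ=356°: B = A + 3.00·(cos356°, sin356°) = (2.9927, -0.2093)
θ=356°: |BD| = 4.0128
θ=356°: circle(B,4.00) ∩ circle(D,4.00): a=2.0064, h=3.4604
θ=356°:   candidates: C₊=(4.8159,3.3511) cross=13.886; C₋=(5.1768,-3.5603) cross=-13.886
θ=356°:   branch - wants cross < 0 → take C=(5.1768,-3.5603) (cross=-13.886)
θ=356°: ex = (C−B)/|BC| = (0.5460,-0.8378); ey = (0.8378,0.5460)
θ=356°: P = B + 3.00·ex + 0.97·ey = (5.4434,-2.1929)

θ=30°: 4.39 -1.09
θ=264°: 2.39 -1.36
θ=356°: 5.44 -2.19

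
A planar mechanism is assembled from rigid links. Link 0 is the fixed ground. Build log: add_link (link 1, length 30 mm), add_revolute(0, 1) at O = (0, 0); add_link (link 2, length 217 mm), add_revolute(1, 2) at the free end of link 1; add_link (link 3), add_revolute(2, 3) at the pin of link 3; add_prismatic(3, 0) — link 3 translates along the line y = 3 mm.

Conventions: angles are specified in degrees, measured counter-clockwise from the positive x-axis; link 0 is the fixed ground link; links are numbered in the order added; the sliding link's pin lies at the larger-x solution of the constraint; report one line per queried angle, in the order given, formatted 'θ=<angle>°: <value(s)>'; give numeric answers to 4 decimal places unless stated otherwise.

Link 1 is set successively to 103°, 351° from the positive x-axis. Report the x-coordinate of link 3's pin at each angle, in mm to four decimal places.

geometry: r = 30 mm, L = 217 mm, e = 3 mm
θ=103°: crank pin P = (r cos θ, r sin θ) = (-6.748532, 29.231102)
θ=103°: h = r sin θ − e = 29.231102 − 3 = 26.231102
θ=103°: x = r cos θ + √(L² − h²) = -6.748532 + 215.408749 = 208.660218
θ=351°: crank pin P = (r cos θ, r sin θ) = (29.630650, -4.693034)
θ=351°: h = r sin θ − e = -4.693034 − 3 = -7.693034
θ=351°: x = r cos θ + √(L² − h²) = 29.630650 + 216.863591 = 246.494242

θ=103°: 208.6602
θ=351°: 246.4942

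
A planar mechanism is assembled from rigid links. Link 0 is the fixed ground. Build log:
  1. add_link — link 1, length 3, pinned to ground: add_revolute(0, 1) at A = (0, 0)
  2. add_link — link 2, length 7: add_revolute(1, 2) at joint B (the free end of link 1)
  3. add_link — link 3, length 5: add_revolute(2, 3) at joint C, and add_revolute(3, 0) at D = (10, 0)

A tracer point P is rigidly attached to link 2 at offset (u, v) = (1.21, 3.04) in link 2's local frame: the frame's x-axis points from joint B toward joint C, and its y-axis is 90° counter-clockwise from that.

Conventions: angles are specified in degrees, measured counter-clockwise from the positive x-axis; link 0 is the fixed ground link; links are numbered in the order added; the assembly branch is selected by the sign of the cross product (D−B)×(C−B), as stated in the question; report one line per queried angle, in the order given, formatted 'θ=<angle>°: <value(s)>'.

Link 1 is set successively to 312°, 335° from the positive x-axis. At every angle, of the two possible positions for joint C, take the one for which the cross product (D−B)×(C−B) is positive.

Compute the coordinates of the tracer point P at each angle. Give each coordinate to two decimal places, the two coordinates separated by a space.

A=(0,0), D=(10.00,0)
θ=312°: B = A + 3.00·(cos312°, sin312°) = (2.0074, -2.2294)
θ=312°: |BD| = 8.2977
θ=312°: circle(B,7.00) ∩ circle(D,5.00): a=5.5950, h=4.2066
θ=312°:   candidates: C₊=(6.2665,3.3258) cross=34.905; C₋=(8.5269,-4.7781) cross=-34.905
θ=312°:   branch + wants cross > 0 → take C=(6.2665,3.3258) (cross=34.905)
θ=312°: ex = (C−B)/|BC| = (0.6084,0.7936); ey = (-0.7936,0.6084)
θ=312°: P = B + 1.21·ex + 3.04·ey = (0.3311,0.5805)
θ=335°: B = A + 3.00·(cos335°, sin335°) = (2.7189, -1.2679)
θ=335°: |BD| = 7.3906
θ=335°: circle(B,7.00) ∩ circle(D,5.00): a=5.3190, h=4.5506
θ=335°:   candidates: C₊=(7.1784,4.1278) cross=33.632; C₋=(8.7397,-4.8386) cross=-33.632
θ=335°:   branch + wants cross > 0 → take C=(7.1784,4.1278) (cross=33.632)
θ=335°: ex = (C−B)/|BC| = (0.6371,0.7708); ey = (-0.7708,0.6371)
θ=335°: P = B + 1.21·ex + 3.04·ey = (1.1465,1.6015)

θ=312°: 0.33 0.58
θ=335°: 1.15 1.60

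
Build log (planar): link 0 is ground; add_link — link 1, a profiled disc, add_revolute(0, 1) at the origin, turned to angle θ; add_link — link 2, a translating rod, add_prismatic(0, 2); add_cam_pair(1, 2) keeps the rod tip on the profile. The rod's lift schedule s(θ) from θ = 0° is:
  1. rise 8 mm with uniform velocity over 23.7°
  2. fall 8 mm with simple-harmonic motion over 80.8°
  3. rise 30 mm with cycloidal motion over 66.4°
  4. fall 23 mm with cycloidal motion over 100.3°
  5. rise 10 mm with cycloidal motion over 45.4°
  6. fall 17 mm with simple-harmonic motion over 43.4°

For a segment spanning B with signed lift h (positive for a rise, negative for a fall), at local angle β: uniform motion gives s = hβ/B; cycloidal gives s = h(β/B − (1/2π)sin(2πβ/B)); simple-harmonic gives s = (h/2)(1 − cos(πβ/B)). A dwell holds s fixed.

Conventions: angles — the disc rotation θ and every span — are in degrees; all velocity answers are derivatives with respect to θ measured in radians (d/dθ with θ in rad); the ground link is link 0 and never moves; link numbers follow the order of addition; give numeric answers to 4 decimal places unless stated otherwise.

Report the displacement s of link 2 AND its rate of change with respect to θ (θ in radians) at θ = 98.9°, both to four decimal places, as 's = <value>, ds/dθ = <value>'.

seg 1 [0°–23.7°] uniform, h=8: full span → s += 8 → s = 8.0000
seg 2 [23.7°–104.5°] simple-harmonic, h=-8: θ=98.9° here. β=75.2, B=80.8. -8/2·(1 − cos(π·0.9307)) = -7.9056 → s = 0.0944
velocity in seg [23.7°–104.5°] (simple-harmonic), θ in radians: β = 75.2° = 1.3125 rad, B = 80.8° = 1.4102 rad; ds/dθ = (πh/(2B)) sin(πβ/B) = (π·(-8)/(2·1.4102)) sin(π·0.9307) = -1.924911 mm/rad

s = 0.0944, ds/dθ = -1.9249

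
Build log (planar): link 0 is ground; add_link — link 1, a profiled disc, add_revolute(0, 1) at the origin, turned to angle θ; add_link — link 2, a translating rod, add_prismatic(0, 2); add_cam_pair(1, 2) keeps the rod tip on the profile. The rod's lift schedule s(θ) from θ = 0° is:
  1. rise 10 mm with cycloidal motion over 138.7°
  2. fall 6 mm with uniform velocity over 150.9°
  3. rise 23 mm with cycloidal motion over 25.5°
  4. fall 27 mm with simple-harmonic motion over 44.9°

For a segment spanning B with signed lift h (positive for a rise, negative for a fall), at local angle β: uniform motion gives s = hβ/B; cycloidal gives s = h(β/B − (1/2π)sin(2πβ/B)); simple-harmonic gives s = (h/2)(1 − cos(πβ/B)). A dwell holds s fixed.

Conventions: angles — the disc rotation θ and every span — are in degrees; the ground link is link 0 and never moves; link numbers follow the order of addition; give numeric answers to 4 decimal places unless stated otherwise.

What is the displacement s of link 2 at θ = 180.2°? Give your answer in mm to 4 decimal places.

seg 1 [0°–138.7°] cycloidal, h=10: full span → s += 10 → s = 10.0000
seg 2 [138.7°–289.6°] uniform, h=-6: θ=180.2° here. β=41.5, B=150.9. -6·41.5/150.9 = -1.6501 → s = 8.3499

8.3499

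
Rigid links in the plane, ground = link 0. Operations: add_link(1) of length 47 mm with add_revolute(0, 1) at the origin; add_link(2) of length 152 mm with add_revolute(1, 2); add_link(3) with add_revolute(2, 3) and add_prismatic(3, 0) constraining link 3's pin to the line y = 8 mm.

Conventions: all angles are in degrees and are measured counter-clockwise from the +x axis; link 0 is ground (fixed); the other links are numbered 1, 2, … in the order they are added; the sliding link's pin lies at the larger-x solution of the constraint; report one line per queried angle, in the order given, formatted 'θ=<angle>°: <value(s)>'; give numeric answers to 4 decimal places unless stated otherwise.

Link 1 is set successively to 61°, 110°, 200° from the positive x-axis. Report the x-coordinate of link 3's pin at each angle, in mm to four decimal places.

geometry: r = 47 mm, L = 152 mm, e = 8 mm
θ=61°: crank pin P = (r cos θ, r sin θ) = (22.786052, 41.107126)
θ=61°: h = r sin θ − e = 41.107126 − 8 = 33.107126
θ=61°: x = r cos θ + √(L² − h²) = 22.786052 + 148.350660 = 171.136712
θ=110°: crank pin P = (r cos θ, r sin θ) = (-16.074947, 44.165553)
θ=110°: h = r sin θ − e = 44.165553 − 8 = 36.165553
θ=110°: x = r cos θ + √(L² − h²) = -16.074947 + 147.634863 = 131.559916
θ=200°: crank pin P = (r cos θ, r sin θ) = (-44.165553, -16.074947)
θ=200°: h = r sin θ − e = -16.074947 − 8 = -24.074947
θ=200°: x = r cos θ + √(L² − h²) = -44.165553 + 150.081301 = 105.915748

θ=61°: 171.1367
θ=110°: 131.5599
θ=200°: 105.9157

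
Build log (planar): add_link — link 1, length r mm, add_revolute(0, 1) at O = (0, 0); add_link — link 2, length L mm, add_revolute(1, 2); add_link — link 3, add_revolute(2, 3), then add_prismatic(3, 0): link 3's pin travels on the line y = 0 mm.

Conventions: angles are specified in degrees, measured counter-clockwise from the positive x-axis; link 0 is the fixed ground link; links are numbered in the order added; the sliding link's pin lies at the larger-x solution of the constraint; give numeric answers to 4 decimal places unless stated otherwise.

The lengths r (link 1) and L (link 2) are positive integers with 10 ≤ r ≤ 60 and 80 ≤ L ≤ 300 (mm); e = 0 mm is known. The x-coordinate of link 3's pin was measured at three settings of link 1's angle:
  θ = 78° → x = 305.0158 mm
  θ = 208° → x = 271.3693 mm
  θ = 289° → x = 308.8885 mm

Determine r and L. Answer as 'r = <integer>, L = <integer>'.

constraint per measurement: (x − r cos θ)² + (r sin θ − e)² = L²
subtracting the θ₁ and θ₂ equations cancels the r² and L² terms:
r = (x₁² − x₂²) / (2[(x₁cos θ₁ + e sin θ₁) − (x₂cos θ₂ + e sin θ₂)]) = 32.0000 → r = 32
L² = (x₁ − r cos θ₁)² + (r sin θ₁ − e)² = 89999.9918 → L = 300.0000 → L = 300
check at θ₃=289°: x = 308.8885 (printed 308.8885) ✓

r = 32, L = 300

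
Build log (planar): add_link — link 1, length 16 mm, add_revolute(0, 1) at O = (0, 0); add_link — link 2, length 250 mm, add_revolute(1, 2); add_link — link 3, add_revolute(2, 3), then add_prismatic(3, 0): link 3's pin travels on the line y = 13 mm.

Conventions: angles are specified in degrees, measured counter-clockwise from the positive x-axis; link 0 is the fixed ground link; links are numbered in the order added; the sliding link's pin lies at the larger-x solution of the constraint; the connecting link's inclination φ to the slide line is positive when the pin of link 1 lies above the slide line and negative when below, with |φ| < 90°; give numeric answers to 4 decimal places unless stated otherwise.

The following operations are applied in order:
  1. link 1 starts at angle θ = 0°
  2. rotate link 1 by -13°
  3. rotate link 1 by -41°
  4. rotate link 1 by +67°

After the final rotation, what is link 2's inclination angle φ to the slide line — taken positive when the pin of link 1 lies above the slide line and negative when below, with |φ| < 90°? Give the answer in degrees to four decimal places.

geometry: r = 16 mm, L = 250 mm, e = 13 mm; θ starts at 0°
rotate link 1 by -13°: θ ← 0° -13° = -13°
rotate link 1 by -41°: θ ← -13° -41° = -54°
rotate link 1 by +67°: θ ← -54° +67° = 13°
h = r sin θ − e = 3.599217 − 13 = -9.400783
sin φ = h / L = -9.400783 / 250 = -0.03760313
φ = arcsin(-0.03760313) = -2.155009°

-2.1550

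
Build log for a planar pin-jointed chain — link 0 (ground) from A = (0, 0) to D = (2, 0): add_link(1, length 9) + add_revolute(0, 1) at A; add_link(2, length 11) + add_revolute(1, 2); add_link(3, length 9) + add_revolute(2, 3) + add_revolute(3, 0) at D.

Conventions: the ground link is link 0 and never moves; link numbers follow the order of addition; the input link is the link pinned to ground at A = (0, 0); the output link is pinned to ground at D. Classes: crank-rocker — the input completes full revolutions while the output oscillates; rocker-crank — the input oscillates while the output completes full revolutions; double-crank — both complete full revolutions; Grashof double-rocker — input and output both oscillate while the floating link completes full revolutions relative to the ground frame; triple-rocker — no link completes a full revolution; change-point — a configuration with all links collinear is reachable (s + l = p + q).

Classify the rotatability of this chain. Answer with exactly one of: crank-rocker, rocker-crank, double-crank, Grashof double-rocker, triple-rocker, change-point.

lengths: ground=2, input=9, coupler=11, output=9
sorted: s=2 (shortest), l=11 (longest), p+q=18
s + l = 13 vs p + q = 18
s + l < p + q (Grashof) with shortest = ground link → double-crank

double-crank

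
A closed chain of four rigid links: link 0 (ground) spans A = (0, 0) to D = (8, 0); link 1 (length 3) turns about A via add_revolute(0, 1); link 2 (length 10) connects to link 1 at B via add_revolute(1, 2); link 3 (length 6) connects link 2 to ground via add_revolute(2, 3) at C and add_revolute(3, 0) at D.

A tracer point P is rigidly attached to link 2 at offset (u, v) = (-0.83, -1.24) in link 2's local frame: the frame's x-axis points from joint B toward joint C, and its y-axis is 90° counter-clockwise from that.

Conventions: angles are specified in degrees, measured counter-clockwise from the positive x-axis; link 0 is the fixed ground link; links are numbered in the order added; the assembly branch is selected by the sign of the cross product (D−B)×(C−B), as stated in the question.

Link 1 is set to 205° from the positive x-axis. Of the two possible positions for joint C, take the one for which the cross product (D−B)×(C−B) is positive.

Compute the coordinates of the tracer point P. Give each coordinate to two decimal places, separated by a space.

A=(0,0), D=(8.00,0)
B = A + 3.00·(cos205°, sin205°) = (-2.7189, -1.2679)
|BD| = 10.7936
circle(B,10.00) ∩ circle(D,6.00): a=8.3615, h=5.4850
  candidates: C₊=(4.9404,5.1613) cross=59.203; C₋=(6.2290,-5.7327) cross=-59.203
  branch + wants cross > 0 → take C=(4.9404,5.1613) (cross=59.203)
ex = (C−B)/|BC| = (0.7659,0.6429); ey = (-0.6429,0.7659)
P = B + -0.83·ex + -1.24·ey = (-2.5574,-2.7512)

-2.56 -2.75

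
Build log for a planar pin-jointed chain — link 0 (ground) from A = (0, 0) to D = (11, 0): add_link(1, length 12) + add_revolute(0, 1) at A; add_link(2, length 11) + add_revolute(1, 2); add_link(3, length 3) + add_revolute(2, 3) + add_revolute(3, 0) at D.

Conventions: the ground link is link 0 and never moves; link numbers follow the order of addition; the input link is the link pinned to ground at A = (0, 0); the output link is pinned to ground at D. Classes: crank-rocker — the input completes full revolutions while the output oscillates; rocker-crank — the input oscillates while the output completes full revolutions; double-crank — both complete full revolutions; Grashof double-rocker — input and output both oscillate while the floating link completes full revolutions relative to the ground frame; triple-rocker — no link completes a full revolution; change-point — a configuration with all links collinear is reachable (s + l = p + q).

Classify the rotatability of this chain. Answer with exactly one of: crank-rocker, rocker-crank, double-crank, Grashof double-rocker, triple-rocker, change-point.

lengths: ground=11, input=12, coupler=11, output=3
sorted: s=3 (shortest), l=12 (longest), p+q=22
s + l = 15 vs p + q = 22
s + l < p + q (Grashof) with shortest = output link → rocker-crank

rocker-crank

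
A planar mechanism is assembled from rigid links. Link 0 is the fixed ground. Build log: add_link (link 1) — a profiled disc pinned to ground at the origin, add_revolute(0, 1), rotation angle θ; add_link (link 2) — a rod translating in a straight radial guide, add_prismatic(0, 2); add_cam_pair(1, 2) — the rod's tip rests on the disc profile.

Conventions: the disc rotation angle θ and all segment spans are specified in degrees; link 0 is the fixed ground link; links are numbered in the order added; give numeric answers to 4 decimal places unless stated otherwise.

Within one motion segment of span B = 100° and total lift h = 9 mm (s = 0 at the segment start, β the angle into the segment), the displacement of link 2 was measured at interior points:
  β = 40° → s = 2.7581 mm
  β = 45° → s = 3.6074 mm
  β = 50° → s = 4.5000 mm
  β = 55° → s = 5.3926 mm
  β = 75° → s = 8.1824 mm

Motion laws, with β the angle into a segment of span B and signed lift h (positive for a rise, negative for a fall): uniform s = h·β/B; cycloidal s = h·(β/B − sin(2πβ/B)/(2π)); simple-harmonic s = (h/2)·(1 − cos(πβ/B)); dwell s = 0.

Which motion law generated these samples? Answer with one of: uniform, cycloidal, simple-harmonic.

candidates at β/B = r: uniform s = h·r (linear in β); cycloidal s = h·(r − sin(2πr)/(2π)); simple-harmonic s = (h/2)(1 − cos(πr))
β=40°: printed 2.7581 | uniform 3.6000, cycloidal 2.7581, simple-harmonic 3.1094
β=45°: printed 3.6074 | uniform 4.0500, cycloidal 3.6074, simple-harmonic 3.7960
β=50°: printed 4.5000 | uniform 4.5000, cycloidal 4.5000, simple-harmonic 4.5000
β=55°: printed 5.3926 | uniform 4.9500, cycloidal 5.3926, simple-harmonic 5.2040
β=75°: printed 8.1824 | uniform 6.7500, cycloidal 8.1824, simple-harmonic 7.6820
only one law matches every sample → cycloidal

cycloidal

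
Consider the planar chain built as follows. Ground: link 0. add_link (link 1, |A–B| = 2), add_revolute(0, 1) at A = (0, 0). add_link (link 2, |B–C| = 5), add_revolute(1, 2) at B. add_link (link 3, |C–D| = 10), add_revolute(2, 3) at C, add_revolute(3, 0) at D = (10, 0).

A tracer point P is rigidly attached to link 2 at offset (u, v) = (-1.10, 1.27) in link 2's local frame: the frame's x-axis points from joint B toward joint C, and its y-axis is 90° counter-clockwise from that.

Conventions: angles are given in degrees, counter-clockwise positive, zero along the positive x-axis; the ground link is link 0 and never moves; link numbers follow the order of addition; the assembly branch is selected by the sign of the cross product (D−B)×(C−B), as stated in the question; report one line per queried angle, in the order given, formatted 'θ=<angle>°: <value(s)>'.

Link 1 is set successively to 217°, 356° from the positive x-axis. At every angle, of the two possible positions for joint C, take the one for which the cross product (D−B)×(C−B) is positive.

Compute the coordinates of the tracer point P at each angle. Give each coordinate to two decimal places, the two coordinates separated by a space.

A=(0,0), D=(10.00,0)
θ=217°: B = A + 2.00·(cos217°, sin217°) = (-1.5973, -1.2036)
θ=217°: |BD| = 11.6596
θ=217°: circle(B,5.00) ∩ circle(D,10.00): a=2.6135, h=4.2626
θ=217°:   candidates: C₊=(0.5623,3.3060) cross=49.700; C₋=(1.4423,-5.1736) cross=-49.700
θ=217°:   branch + wants cross > 0 → take C=(0.5623,3.3060) (cross=49.700)
θ=217°: ex = (C−B)/|BC| = (0.4319,0.9019); ey = (-0.9019,0.4319)
θ=217°: P = B + -1.10·ex + 1.27·ey = (-3.2178,-1.6472)
θ=356°: B = A + 2.00·(cos356°, sin356°) = (1.9951, -0.1395)
θ=356°: |BD| = 8.0061
θ=356°: circle(B,5.00) ∩ circle(D,10.00): a=-0.6809, h=4.9534
θ=356°:   candidates: C₊=(1.2280,4.8013) cross=39.658; C₋=(1.4007,-5.1040) cross=-39.658
θ=356°:   branch + wants cross > 0 → take C=(1.2280,4.8013) (cross=39.658)
θ=356°: ex = (C−B)/|BC| = (-0.1534,0.9882); ey = (-0.9882,-0.1534)
θ=356°: P = B + -1.10·ex + 1.27·ey = (0.9089,-1.4213)

θ=217°: -3.22 -1.65
θ=356°: 0.91 -1.42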